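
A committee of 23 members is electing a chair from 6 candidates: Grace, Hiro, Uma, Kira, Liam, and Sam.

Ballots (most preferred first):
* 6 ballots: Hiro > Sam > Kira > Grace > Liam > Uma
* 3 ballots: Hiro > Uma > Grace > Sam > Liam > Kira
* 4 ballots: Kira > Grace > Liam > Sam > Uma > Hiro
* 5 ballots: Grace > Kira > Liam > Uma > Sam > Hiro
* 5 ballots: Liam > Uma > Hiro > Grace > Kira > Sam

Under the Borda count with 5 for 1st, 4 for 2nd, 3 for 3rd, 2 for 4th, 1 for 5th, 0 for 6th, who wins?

Grace

Grace: 6×2 + 3×3 + 4×4 + 5×5 + 5×2 = 72
Hiro: 6×5 + 3×5 + 4×0 + 5×0 + 5×3 = 60
Uma: 6×0 + 3×4 + 4×1 + 5×2 + 5×4 = 46
Kira: 6×3 + 3×0 + 4×5 + 5×4 + 5×1 = 63
Liam: 6×1 + 3×1 + 4×3 + 5×3 + 5×5 = 61
Sam: 6×4 + 3×2 + 4×2 + 5×1 + 5×0 = 43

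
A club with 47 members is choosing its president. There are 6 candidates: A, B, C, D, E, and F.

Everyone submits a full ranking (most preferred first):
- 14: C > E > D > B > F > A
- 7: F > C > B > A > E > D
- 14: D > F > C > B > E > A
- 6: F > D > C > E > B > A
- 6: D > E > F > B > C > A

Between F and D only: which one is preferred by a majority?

D

F is ranked above D on 13 ballots; D above F on 34.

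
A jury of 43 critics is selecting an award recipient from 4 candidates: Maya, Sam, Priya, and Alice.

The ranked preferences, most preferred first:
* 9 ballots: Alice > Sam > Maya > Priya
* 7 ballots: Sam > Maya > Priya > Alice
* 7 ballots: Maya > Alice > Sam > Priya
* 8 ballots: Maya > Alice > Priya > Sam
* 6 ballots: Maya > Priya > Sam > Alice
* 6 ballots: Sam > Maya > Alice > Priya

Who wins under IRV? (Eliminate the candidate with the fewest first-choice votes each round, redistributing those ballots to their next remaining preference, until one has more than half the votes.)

Sam

Round 1: Maya 21, Sam 13, Priya 0, Alice 9. Priya eliminated.
Round 2: Maya 21, Sam 13, Alice 9. Alice eliminated.
Round 3: Maya 21, Sam 22. Sam has a majority (≥22).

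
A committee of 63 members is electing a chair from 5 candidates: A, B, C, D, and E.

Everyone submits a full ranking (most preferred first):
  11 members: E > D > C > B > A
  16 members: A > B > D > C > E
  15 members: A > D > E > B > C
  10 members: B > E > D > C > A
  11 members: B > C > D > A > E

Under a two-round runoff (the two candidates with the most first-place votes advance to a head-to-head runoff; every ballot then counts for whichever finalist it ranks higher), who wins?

B

Round 1 first-place votes: A 31, B 21, C 0, D 0, E 11. A and B advance.
Runoff: A is ranked above B on 31 ballots, B above A on 32.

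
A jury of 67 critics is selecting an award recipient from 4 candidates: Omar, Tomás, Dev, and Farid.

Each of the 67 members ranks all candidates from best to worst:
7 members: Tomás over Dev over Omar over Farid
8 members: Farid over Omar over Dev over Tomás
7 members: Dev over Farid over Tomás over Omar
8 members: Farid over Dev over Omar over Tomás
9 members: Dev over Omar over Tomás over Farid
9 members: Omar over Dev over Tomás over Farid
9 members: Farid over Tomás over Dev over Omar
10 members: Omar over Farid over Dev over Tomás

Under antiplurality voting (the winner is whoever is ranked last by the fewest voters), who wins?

Dev

Last-place votes: Omar 16, Tomás 26, Dev 0, Farid 25.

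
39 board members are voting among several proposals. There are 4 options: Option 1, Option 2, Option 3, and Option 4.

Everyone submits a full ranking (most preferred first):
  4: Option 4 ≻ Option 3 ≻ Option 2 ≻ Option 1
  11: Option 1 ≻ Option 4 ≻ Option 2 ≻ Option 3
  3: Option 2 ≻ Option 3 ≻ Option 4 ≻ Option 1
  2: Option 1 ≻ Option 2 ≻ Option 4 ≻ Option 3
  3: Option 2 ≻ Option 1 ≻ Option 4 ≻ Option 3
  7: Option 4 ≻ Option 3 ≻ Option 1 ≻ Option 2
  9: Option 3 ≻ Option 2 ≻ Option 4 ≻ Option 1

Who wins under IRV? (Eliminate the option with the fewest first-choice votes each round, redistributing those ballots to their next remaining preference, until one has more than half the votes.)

Option 3

Round 1: Option 1 13, Option 2 6, Option 3 9, Option 4 11. Option 2 eliminated.
Round 2: Option 1 16, Option 3 12, Option 4 11. Option 4 eliminated.
Round 3: Option 1 16, Option 3 23. Option 3 has a majority (≥20).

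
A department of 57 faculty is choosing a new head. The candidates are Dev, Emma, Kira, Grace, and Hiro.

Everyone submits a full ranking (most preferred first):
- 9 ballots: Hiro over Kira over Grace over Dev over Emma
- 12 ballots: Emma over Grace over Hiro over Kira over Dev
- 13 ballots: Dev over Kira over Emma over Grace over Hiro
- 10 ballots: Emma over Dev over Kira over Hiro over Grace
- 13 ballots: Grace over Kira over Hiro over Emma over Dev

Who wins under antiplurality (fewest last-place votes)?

Kira

Last-place votes: Dev 25, Emma 9, Kira 0, Grace 10, Hiro 13.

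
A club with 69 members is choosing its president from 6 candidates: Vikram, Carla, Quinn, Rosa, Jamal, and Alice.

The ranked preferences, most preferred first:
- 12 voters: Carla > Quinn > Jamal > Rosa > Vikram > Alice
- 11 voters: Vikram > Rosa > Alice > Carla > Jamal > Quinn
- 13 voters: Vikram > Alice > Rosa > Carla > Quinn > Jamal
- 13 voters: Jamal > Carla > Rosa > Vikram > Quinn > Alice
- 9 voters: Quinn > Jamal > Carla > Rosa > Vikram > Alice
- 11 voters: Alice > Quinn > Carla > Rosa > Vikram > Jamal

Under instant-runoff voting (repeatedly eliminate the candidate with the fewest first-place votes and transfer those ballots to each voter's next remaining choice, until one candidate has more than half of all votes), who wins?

Round 1: Vikram 24, Carla 12, Quinn 9, Rosa 0, Jamal 13, Alice 11. Rosa eliminated.
Round 2: Vikram 24, Carla 12, Quinn 9, Jamal 13, Alice 11. Quinn eliminated.
Round 3: Vikram 24, Carla 12, Jamal 22, Alice 11. Alice eliminated.
Round 4: Vikram 24, Carla 23, Jamal 22. Jamal eliminated.
Round 5: Vikram 24, Carla 45. Carla has a majority (≥35).

Carla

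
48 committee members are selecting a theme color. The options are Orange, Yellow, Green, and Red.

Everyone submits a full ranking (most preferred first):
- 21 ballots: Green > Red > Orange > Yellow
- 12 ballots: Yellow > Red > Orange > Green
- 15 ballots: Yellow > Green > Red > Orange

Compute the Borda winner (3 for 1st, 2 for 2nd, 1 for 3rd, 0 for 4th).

Green

Orange: 21×1 + 12×1 + 15×0 = 33
Yellow: 21×0 + 12×3 + 15×3 = 81
Green: 21×3 + 12×0 + 15×2 = 93
Red: 21×2 + 12×2 + 15×1 = 81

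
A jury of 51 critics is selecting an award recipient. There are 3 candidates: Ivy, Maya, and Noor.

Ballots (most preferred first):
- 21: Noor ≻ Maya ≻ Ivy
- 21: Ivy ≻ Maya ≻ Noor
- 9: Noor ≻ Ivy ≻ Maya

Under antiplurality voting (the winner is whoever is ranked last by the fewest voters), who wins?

Last-place votes: Ivy 21, Maya 9, Noor 21.

Maya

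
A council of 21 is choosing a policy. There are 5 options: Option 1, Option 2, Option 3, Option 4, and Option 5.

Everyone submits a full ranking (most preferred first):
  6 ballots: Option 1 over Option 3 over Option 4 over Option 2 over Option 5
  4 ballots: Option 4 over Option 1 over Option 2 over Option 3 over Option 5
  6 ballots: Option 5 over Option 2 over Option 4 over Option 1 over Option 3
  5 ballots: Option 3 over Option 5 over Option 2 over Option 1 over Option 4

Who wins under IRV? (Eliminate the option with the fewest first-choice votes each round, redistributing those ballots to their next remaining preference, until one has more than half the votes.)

Round 1: Option 1 6, Option 2 0, Option 3 5, Option 4 4, Option 5 6. Option 2 eliminated.
Round 2: Option 1 6, Option 3 5, Option 4 4, Option 5 6. Option 4 eliminated.
Round 3: Option 1 10, Option 3 5, Option 5 6. Option 3 eliminated.
Round 4: Option 1 10, Option 5 11. Option 5 has a majority (≥11).

Option 5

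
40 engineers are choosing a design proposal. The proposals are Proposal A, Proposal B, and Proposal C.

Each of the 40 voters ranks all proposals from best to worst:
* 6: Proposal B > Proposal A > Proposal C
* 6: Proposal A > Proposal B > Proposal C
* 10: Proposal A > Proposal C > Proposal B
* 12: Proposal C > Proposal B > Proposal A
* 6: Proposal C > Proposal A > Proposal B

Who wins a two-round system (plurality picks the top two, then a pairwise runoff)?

Round 1 first-place votes: Proposal A 16, Proposal B 6, Proposal C 18. Proposal C and Proposal A advance.
Runoff: Proposal C is ranked above Proposal A on 18 ballots, Proposal A above Proposal C on 22.

Proposal A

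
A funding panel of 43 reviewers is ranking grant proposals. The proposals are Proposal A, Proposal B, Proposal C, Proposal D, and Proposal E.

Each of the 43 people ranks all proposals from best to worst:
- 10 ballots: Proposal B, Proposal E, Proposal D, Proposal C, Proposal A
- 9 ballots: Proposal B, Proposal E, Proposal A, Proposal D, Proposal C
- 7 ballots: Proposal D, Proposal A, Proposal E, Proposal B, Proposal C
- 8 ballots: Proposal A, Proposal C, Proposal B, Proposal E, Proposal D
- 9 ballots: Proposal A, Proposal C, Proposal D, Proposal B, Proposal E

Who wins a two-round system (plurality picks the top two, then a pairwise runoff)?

Proposal A

Round 1 first-place votes: Proposal A 17, Proposal B 19, Proposal C 0, Proposal D 7, Proposal E 0. Proposal B and Proposal A advance.
Runoff: Proposal B is ranked above Proposal A on 19 ballots, Proposal A above Proposal B on 24.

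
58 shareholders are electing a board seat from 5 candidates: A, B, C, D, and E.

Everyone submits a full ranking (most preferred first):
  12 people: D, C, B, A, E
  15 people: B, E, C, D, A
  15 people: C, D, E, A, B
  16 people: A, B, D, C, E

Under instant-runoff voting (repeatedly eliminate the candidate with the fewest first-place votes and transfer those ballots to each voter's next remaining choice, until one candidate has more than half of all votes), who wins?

Round 1: A 16, B 15, C 15, D 12, E 0. E eliminated.
Round 2: A 16, B 15, C 15, D 12. D eliminated.
Round 3: A 16, B 15, C 27. B eliminated.
Round 4: A 16, C 42. C has a majority (≥30).

C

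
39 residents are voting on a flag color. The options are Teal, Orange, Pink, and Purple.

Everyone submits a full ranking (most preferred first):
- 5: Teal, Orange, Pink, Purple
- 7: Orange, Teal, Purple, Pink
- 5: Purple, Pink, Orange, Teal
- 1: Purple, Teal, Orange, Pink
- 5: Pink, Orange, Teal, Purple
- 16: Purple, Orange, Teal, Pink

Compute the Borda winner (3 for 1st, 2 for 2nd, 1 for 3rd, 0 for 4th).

Teal: 5×3 + 7×2 + 5×0 + 1×2 + 5×1 + 16×1 = 52
Orange: 5×2 + 7×3 + 5×1 + 1×1 + 5×2 + 16×2 = 79
Pink: 5×1 + 7×0 + 5×2 + 1×0 + 5×3 + 16×0 = 30
Purple: 5×0 + 7×1 + 5×3 + 1×3 + 5×0 + 16×3 = 73

Orange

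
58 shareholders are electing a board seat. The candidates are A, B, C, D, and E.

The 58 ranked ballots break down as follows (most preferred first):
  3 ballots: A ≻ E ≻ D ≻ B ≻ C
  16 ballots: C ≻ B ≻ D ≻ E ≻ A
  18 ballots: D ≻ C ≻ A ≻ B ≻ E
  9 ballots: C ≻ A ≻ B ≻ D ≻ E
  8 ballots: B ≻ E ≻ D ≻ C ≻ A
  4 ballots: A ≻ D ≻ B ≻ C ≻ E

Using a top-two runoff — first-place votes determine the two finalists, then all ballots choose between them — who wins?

D

Round 1 first-place votes: A 7, B 8, C 25, D 18, E 0. C and D advance.
Runoff: C is ranked above D on 25 ballots, D above C on 33.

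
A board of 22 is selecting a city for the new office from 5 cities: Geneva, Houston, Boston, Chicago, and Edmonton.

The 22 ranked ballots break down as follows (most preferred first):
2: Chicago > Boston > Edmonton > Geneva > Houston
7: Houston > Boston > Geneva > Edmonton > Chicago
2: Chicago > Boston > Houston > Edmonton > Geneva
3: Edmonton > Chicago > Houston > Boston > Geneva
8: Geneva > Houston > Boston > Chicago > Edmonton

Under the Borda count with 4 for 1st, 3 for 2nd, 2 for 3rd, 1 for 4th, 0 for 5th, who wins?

Houston

Geneva: 2×1 + 7×2 + 2×0 + 3×0 + 8×4 = 48
Houston: 2×0 + 7×4 + 2×2 + 3×2 + 8×3 = 62
Boston: 2×3 + 7×3 + 2×3 + 3×1 + 8×2 = 52
Chicago: 2×4 + 7×0 + 2×4 + 3×3 + 8×1 = 33
Edmonton: 2×2 + 7×1 + 2×1 + 3×4 + 8×0 = 25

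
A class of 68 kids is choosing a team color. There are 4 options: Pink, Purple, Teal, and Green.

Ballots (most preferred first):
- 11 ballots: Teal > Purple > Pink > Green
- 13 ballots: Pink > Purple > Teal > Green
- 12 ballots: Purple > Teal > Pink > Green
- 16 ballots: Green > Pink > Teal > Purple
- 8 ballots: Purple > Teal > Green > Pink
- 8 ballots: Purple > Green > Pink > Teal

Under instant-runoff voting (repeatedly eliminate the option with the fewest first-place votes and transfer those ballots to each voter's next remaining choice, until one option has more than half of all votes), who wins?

Round 1: Pink 13, Purple 28, Teal 11, Green 16. Teal eliminated.
Round 2: Pink 13, Purple 39, Green 16. Purple has a majority (≥35).

Purple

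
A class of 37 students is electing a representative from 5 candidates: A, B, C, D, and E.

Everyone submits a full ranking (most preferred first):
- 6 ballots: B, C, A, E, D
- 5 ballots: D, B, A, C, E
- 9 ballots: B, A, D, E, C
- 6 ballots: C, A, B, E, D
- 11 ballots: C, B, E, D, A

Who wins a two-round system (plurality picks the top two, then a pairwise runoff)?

Round 1 first-place votes: A 0, B 15, C 17, D 5, E 0. C and B advance.
Runoff: C is ranked above B on 17 ballots, B above C on 20.

B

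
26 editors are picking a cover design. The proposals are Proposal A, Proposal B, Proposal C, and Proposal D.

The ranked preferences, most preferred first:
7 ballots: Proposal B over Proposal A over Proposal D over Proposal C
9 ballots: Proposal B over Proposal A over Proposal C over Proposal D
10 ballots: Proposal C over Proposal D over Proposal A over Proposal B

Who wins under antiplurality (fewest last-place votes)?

Last-place votes: Proposal A 0, Proposal B 10, Proposal C 7, Proposal D 9.

Proposal A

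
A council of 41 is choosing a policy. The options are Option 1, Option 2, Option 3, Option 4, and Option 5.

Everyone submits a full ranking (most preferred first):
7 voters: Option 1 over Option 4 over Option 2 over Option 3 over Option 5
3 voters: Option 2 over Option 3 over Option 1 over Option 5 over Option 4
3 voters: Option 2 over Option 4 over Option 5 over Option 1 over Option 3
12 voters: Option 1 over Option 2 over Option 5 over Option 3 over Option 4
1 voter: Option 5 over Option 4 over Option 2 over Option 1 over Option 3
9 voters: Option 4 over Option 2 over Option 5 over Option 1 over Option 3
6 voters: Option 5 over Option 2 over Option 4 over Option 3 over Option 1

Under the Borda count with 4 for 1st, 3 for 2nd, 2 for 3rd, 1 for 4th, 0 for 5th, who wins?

Option 1: 7×4 + 3×2 + 3×1 + 12×4 + 1×1 + 9×1 + 6×0 = 95
Option 2: 7×2 + 3×4 + 3×4 + 12×3 + 1×2 + 9×3 + 6×3 = 121
Option 3: 7×1 + 3×3 + 3×0 + 12×1 + 1×0 + 9×0 + 6×1 = 34
Option 4: 7×3 + 3×0 + 3×3 + 12×0 + 1×3 + 9×4 + 6×2 = 81
Option 5: 7×0 + 3×1 + 3×2 + 12×2 + 1×4 + 9×2 + 6×4 = 79

Option 2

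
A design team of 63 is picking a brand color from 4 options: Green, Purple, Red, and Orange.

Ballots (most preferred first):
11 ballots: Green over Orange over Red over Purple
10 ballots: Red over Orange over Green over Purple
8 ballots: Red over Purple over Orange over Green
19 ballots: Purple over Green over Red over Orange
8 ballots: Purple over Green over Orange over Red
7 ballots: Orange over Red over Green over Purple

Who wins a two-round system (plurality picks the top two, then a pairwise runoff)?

Red

Round 1 first-place votes: Green 11, Purple 27, Red 18, Orange 7. Purple and Red advance.
Runoff: Purple is ranked above Red on 27 ballots, Red above Purple on 36.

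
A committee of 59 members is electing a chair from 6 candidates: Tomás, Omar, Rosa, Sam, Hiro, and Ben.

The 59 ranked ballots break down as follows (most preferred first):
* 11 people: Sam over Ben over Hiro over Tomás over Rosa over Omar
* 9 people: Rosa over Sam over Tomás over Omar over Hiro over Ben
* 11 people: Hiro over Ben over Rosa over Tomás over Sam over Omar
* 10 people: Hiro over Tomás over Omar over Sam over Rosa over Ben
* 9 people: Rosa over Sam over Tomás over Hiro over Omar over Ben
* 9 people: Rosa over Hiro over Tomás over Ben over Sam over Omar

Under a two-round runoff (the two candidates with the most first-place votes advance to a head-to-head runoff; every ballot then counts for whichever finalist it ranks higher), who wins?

Hiro

Round 1 first-place votes: Tomás 0, Omar 0, Rosa 27, Sam 11, Hiro 21, Ben 0. Rosa and Hiro advance.
Runoff: Rosa is ranked above Hiro on 27 ballots, Hiro above Rosa on 32.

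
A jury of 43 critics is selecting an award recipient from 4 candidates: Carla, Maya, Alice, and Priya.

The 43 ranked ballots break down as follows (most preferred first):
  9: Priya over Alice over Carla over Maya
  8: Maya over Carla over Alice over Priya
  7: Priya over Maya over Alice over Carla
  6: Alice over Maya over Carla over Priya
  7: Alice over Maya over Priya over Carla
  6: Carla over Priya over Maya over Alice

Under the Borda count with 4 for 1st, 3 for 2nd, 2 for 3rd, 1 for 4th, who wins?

Alice

Carla: 9×2 + 8×3 + 7×1 + 6×2 + 7×1 + 6×4 = 92
Maya: 9×1 + 8×4 + 7×3 + 6×3 + 7×3 + 6×2 = 113
Alice: 9×3 + 8×2 + 7×2 + 6×4 + 7×4 + 6×1 = 115
Priya: 9×4 + 8×1 + 7×4 + 6×1 + 7×2 + 6×3 = 110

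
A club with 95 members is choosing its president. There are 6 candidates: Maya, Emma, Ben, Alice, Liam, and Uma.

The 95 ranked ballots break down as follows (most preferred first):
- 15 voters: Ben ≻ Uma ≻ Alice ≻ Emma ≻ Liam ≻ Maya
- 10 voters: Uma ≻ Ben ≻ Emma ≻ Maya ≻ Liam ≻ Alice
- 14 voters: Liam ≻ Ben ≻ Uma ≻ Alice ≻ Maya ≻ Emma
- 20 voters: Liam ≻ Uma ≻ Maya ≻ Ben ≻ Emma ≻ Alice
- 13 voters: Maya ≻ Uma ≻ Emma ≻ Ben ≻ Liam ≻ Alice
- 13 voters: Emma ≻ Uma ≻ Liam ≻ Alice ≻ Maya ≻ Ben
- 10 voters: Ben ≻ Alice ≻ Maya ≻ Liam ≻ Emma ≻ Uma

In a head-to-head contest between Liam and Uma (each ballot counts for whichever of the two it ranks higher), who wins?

Uma

Liam is ranked above Uma on 44 ballots; Uma above Liam on 51.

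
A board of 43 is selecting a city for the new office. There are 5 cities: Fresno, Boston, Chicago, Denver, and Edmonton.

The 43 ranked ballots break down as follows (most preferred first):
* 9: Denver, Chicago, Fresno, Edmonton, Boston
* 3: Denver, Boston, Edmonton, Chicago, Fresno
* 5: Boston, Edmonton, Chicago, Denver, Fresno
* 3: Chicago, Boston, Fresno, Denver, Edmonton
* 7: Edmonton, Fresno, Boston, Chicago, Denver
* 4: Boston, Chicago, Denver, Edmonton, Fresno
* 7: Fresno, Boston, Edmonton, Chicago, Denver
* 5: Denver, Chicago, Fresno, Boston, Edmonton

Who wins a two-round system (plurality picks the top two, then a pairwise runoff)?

Round 1 first-place votes: Fresno 7, Boston 9, Chicago 3, Denver 17, Edmonton 7. Denver and Boston advance.
Runoff: Denver is ranked above Boston on 17 ballots, Boston above Denver on 26.

Boston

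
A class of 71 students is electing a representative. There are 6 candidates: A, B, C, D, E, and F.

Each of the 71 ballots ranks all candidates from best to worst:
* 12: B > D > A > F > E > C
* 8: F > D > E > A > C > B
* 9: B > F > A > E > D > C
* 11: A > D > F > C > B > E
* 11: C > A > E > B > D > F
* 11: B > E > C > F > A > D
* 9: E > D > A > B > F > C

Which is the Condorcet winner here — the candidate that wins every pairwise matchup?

A

A vs B: 39–32
A vs C: 49–22
A vs D: 42–29
A vs E: 43–28
A vs F: 43–28
A beats every other candidate.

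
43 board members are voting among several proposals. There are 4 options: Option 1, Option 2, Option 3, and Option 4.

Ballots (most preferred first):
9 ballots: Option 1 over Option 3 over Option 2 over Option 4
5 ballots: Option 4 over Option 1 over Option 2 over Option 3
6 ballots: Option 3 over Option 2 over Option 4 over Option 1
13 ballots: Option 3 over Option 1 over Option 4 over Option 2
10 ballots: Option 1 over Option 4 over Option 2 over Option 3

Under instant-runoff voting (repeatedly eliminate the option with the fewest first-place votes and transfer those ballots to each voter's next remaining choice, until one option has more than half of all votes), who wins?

Round 1: Option 1 19, Option 2 0, Option 3 19, Option 4 5. Option 2 eliminated.
Round 2: Option 1 19, Option 3 19, Option 4 5. Option 4 eliminated.
Round 3: Option 1 24, Option 3 19. Option 1 has a majority (≥22).

Option 1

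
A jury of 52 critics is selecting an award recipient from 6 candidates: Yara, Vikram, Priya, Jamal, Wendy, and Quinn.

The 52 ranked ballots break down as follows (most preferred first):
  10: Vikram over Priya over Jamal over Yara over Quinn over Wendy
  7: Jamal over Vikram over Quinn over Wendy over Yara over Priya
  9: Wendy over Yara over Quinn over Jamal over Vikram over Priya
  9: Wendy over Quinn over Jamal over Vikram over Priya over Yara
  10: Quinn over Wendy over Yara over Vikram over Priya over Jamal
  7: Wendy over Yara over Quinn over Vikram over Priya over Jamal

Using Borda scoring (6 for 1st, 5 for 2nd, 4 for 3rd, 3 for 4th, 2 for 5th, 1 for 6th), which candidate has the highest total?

Yara: 10×3 + 7×2 + 9×5 + 9×1 + 10×4 + 7×5 = 173
Vikram: 10×6 + 7×5 + 9×2 + 9×3 + 10×3 + 7×3 = 191
Priya: 10×5 + 7×1 + 9×1 + 9×2 + 10×2 + 7×2 = 118
Jamal: 10×4 + 7×6 + 9×3 + 9×4 + 10×1 + 7×1 = 162
Wendy: 10×1 + 7×3 + 9×6 + 9×6 + 10×5 + 7×6 = 231
Quinn: 10×2 + 7×4 + 9×4 + 9×5 + 10×6 + 7×4 = 217

Wendy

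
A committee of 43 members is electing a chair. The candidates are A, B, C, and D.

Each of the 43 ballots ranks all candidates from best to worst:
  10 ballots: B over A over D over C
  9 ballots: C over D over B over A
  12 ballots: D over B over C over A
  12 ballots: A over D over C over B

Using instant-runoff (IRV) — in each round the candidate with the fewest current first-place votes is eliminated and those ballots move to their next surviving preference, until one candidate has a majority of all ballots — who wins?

Round 1: A 12, B 10, C 9, D 12. C eliminated.
Round 2: A 12, B 10, D 21. B eliminated.
Round 3: A 22, D 21. A has a majority (≥22).

A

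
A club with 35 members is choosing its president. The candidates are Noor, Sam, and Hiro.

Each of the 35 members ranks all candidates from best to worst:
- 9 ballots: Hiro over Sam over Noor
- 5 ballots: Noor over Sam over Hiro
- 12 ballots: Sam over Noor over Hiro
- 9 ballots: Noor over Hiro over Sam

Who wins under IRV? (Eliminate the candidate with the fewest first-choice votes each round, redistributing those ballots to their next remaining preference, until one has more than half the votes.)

Sam

Round 1: Noor 14, Sam 12, Hiro 9. Hiro eliminated.
Round 2: Noor 14, Sam 21. Sam has a majority (≥18).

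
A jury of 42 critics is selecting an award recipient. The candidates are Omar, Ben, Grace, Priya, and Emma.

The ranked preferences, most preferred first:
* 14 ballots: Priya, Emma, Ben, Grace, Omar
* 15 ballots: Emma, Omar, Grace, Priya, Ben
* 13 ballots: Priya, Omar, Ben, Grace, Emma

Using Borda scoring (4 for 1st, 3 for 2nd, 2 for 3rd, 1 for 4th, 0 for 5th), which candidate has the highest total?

Omar: 14×0 + 15×3 + 13×3 = 84
Ben: 14×2 + 15×0 + 13×2 = 54
Grace: 14×1 + 15×2 + 13×1 = 57
Priya: 14×4 + 15×1 + 13×4 = 123
Emma: 14×3 + 15×4 + 13×0 = 102

Priya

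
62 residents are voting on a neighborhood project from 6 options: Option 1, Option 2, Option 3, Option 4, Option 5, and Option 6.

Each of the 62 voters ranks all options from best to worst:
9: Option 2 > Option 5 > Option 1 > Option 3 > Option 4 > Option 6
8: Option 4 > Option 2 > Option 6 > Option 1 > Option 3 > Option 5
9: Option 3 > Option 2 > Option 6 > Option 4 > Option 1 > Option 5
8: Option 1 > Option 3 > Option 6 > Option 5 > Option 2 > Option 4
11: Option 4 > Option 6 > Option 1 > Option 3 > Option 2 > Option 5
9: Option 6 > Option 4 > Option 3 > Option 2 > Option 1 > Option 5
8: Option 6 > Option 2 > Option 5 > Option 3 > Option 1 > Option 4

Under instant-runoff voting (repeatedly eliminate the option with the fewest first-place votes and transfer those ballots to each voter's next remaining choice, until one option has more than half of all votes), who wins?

Option 3

Round 1: Option 1 8, Option 2 9, Option 3 9, Option 4 19, Option 5 0, Option 6 17. Option 5 eliminated.
Round 2: Option 1 8, Option 2 9, Option 3 9, Option 4 19, Option 6 17. Option 1 eliminated.
Round 3: Option 2 9, Option 3 17, Option 4 19, Option 6 17. Option 2 eliminated.
Round 4: Option 3 26, Option 4 19, Option 6 17. Option 6 eliminated.
Round 5: Option 3 34, Option 4 28. Option 3 has a majority (≥32).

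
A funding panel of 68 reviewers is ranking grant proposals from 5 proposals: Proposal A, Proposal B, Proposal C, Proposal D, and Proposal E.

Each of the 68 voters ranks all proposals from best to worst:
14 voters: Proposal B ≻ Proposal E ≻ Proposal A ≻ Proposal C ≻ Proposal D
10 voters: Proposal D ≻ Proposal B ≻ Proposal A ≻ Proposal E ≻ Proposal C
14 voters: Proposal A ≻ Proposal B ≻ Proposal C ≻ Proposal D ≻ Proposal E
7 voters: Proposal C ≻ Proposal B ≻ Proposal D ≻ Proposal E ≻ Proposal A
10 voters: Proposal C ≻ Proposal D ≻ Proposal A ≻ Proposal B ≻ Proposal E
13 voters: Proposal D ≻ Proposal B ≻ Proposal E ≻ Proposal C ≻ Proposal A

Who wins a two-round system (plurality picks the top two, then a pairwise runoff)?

Proposal C

Round 1 first-place votes: Proposal A 14, Proposal B 14, Proposal C 17, Proposal D 23, Proposal E 0. Proposal D and Proposal C advance.
Runoff: Proposal D is ranked above Proposal C on 23 ballots, Proposal C above Proposal D on 45.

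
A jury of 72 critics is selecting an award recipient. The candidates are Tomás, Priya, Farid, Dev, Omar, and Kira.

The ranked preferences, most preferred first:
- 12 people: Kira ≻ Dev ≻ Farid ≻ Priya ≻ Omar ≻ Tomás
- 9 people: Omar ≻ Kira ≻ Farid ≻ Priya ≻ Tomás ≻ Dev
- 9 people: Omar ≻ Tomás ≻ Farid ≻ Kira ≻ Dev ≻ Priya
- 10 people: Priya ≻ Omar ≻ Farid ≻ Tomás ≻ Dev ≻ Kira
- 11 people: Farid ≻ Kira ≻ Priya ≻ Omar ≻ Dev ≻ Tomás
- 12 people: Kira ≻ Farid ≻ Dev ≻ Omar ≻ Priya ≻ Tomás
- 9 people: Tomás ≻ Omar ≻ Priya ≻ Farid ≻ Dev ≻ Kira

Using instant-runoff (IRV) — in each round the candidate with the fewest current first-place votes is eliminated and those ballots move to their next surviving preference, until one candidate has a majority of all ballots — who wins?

Round 1: Tomás 9, Priya 10, Farid 11, Dev 0, Omar 18, Kira 24. Dev eliminated.
Round 2: Tomás 9, Priya 10, Farid 11, Omar 18, Kira 24. Tomás eliminated.
Round 3: Priya 10, Farid 11, Omar 27, Kira 24. Priya eliminated.
Round 4: Farid 11, Omar 37, Kira 24. Omar has a majority (≥37).

Omar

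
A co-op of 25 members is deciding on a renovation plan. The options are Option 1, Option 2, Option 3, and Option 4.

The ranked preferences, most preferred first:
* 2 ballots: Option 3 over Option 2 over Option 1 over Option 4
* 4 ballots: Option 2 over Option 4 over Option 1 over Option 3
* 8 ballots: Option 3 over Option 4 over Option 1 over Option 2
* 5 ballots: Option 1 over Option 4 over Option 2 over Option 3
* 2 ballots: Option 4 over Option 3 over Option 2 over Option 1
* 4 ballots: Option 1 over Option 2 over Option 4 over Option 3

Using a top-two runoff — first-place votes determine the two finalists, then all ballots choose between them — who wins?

Option 1

Round 1 first-place votes: Option 1 9, Option 2 4, Option 3 10, Option 4 2. Option 3 and Option 1 advance.
Runoff: Option 3 is ranked above Option 1 on 12 ballots, Option 1 above Option 3 on 13.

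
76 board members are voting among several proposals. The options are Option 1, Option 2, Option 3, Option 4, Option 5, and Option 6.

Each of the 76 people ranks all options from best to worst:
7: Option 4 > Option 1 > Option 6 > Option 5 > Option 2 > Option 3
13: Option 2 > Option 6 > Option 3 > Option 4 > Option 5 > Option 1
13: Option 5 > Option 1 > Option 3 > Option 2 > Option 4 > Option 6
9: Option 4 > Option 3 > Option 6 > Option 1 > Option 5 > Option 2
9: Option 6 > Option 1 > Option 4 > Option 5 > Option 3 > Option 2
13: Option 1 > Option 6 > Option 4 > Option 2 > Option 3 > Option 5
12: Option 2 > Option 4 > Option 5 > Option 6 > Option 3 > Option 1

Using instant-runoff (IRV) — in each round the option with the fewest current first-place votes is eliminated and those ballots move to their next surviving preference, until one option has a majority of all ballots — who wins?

Round 1: Option 1 13, Option 2 25, Option 3 0, Option 4 16, Option 5 13, Option 6 9. Option 3 eliminated.
Round 2: Option 1 13, Option 2 25, Option 4 16, Option 5 13, Option 6 9. Option 6 eliminated.
Round 3: Option 1 22, Option 2 25, Option 4 16, Option 5 13. Option 5 eliminated.
Round 4: Option 1 35, Option 2 25, Option 4 16. Option 4 eliminated.
Round 5: Option 1 51, Option 2 25. Option 1 has a majority (≥39).

Option 1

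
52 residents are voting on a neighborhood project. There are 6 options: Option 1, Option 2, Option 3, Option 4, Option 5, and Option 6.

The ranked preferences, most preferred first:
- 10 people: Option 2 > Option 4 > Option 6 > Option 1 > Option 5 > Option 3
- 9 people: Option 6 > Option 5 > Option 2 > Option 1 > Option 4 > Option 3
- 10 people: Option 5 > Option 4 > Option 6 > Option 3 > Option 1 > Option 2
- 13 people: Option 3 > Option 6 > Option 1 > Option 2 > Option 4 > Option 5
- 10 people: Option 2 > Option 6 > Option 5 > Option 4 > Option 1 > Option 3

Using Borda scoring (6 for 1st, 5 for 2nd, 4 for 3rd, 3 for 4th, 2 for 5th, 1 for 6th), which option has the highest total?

Option 1: 10×3 + 9×3 + 10×2 + 13×4 + 10×2 = 149
Option 2: 10×6 + 9×4 + 10×1 + 13×3 + 10×6 = 205
Option 3: 10×1 + 9×1 + 10×3 + 13×6 + 10×1 = 137
Option 4: 10×5 + 9×2 + 10×5 + 13×2 + 10×3 = 174
Option 5: 10×2 + 9×5 + 10×6 + 13×1 + 10×4 = 178
Option 6: 10×4 + 9×6 + 10×4 + 13×5 + 10×5 = 249

Option 6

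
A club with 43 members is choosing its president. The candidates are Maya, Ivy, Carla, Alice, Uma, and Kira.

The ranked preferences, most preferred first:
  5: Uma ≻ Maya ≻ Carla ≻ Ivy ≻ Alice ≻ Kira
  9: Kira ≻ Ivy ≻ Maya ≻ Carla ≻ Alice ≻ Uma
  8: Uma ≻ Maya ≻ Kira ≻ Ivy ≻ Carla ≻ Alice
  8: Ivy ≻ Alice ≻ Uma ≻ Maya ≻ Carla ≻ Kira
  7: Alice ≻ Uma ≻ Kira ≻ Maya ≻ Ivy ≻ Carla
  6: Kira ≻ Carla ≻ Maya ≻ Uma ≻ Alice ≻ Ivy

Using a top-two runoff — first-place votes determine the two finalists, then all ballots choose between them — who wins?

Uma

Round 1 first-place votes: Maya 0, Ivy 8, Carla 0, Alice 7, Uma 13, Kira 15. Kira and Uma advance.
Runoff: Kira is ranked above Uma on 15 ballots, Uma above Kira on 28.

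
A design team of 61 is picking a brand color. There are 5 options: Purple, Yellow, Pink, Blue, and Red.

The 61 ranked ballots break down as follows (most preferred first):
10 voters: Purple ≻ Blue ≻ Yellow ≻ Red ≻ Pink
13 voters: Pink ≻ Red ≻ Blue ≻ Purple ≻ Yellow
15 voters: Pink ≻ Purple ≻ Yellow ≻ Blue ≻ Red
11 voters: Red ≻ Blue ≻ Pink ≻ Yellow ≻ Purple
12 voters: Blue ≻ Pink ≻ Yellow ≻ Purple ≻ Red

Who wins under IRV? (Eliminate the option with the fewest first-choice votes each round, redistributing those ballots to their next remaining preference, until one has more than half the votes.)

Blue

Round 1: Purple 10, Yellow 0, Pink 28, Blue 12, Red 11. Yellow eliminated.
Round 2: Purple 10, Pink 28, Blue 12, Red 11. Purple eliminated.
Round 3: Pink 28, Blue 22, Red 11. Red eliminated.
Round 4: Pink 28, Blue 33. Blue has a majority (≥31).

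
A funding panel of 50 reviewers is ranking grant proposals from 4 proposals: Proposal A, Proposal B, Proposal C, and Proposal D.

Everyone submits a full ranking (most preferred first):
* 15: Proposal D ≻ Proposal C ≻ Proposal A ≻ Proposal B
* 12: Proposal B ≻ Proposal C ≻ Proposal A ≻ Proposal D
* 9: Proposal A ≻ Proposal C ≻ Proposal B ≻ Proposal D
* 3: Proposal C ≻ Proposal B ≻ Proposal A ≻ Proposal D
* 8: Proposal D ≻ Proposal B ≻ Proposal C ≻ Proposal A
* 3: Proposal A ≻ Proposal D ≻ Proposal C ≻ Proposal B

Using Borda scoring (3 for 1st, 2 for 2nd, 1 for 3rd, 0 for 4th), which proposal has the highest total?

Proposal A: 15×1 + 12×1 + 9×3 + 3×1 + 8×0 + 3×3 = 66
Proposal B: 15×0 + 12×3 + 9×1 + 3×2 + 8×2 + 3×0 = 67
Proposal C: 15×2 + 12×2 + 9×2 + 3×3 + 8×1 + 3×1 = 92
Proposal D: 15×3 + 12×0 + 9×0 + 3×0 + 8×3 + 3×2 = 75

Proposal C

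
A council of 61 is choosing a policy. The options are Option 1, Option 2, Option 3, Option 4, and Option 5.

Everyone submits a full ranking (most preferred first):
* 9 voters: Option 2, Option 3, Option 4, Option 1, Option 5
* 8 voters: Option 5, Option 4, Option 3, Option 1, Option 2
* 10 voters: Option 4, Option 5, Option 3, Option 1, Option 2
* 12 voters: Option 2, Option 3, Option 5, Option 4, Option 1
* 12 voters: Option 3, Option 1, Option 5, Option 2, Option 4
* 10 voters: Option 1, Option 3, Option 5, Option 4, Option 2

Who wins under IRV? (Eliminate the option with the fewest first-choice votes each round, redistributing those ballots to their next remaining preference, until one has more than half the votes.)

Round 1: Option 1 10, Option 2 21, Option 3 12, Option 4 10, Option 5 8. Option 5 eliminated.
Round 2: Option 1 10, Option 2 21, Option 3 12, Option 4 18. Option 1 eliminated.
Round 3: Option 2 21, Option 3 22, Option 4 18. Option 4 eliminated.
Round 4: Option 2 21, Option 3 40. Option 3 has a majority (≥31).

Option 3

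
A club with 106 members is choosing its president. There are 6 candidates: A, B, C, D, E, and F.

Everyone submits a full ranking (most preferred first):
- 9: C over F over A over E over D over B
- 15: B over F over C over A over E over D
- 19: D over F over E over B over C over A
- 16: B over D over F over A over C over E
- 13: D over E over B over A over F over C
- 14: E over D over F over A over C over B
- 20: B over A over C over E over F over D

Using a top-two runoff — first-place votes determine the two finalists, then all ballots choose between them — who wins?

D

Round 1 first-place votes: A 0, B 51, C 9, D 32, E 14, F 0. B and D advance.
Runoff: B is ranked above D on 51 ballots, D above B on 55.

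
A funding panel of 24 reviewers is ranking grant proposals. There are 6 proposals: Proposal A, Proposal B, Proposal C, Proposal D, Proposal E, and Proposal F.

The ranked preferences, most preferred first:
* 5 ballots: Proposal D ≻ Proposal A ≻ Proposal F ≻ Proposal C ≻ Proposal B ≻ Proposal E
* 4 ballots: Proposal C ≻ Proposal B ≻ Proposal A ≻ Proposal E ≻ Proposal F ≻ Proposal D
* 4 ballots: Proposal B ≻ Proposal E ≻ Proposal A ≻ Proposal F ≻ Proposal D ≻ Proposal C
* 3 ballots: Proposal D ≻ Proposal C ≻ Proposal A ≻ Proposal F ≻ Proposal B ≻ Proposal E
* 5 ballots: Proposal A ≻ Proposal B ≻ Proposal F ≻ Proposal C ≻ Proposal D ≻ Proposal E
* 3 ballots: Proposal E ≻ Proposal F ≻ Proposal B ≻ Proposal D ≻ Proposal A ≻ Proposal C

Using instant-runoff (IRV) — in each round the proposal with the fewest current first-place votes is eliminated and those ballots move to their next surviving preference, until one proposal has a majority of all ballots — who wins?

Round 1: Proposal A 5, Proposal B 4, Proposal C 4, Proposal D 8, Proposal E 3, Proposal F 0. Proposal F eliminated.
Round 2: Proposal A 5, Proposal B 4, Proposal C 4, Proposal D 8, Proposal E 3. Proposal E eliminated.
Round 3: Proposal A 5, Proposal B 7, Proposal C 4, Proposal D 8. Proposal C eliminated.
Round 4: Proposal A 5, Proposal B 11, Proposal D 8. Proposal A eliminated.
Round 5: Proposal B 16, Proposal D 8. Proposal B has a majority (≥13).

Proposal B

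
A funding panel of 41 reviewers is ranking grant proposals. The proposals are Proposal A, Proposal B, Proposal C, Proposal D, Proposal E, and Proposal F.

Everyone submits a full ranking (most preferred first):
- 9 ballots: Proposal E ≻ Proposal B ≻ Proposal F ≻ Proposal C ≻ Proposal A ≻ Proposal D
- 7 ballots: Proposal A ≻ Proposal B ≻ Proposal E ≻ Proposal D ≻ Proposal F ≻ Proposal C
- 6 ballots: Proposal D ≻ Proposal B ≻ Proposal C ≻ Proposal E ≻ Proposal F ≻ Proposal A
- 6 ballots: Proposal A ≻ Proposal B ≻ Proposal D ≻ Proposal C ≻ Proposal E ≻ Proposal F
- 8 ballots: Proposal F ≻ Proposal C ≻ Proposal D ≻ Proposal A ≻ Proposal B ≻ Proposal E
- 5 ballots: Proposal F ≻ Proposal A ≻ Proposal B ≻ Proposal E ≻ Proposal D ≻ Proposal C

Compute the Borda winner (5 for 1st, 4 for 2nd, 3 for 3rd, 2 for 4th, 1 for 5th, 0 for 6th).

Proposal B

Proposal A: 9×1 + 7×5 + 6×0 + 6×5 + 8×2 + 5×4 = 110
Proposal B: 9×4 + 7×4 + 6×4 + 6×4 + 8×1 + 5×3 = 135
Proposal C: 9×2 + 7×0 + 6×3 + 6×2 + 8×4 + 5×0 = 80
Proposal D: 9×0 + 7×2 + 6×5 + 6×3 + 8×3 + 5×1 = 91
Proposal E: 9×5 + 7×3 + 6×2 + 6×1 + 8×0 + 5×2 = 94
Proposal F: 9×3 + 7×1 + 6×1 + 6×0 + 8×5 + 5×5 = 105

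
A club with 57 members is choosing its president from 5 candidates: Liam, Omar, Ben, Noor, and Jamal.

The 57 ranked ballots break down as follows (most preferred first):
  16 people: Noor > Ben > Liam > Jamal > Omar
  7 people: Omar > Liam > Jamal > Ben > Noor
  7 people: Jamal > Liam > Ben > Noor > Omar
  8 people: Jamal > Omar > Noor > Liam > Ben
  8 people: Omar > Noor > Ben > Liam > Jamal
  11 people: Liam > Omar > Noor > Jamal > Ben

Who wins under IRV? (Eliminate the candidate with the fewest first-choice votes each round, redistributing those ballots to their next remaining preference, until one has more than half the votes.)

Round 1: Liam 11, Omar 15, Ben 0, Noor 16, Jamal 15. Ben eliminated.
Round 2: Liam 11, Omar 15, Noor 16, Jamal 15. Liam eliminated.
Round 3: Omar 26, Noor 16, Jamal 15. Jamal eliminated.
Round 4: Omar 34, Noor 23. Omar has a majority (≥29).

Omar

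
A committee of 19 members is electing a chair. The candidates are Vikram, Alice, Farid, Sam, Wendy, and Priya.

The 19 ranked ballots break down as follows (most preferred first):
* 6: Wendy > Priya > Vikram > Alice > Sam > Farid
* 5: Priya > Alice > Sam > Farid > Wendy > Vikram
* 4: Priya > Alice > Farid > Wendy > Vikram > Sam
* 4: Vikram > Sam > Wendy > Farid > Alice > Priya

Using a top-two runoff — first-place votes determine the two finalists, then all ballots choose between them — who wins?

Wendy

Round 1 first-place votes: Vikram 4, Alice 0, Farid 0, Sam 0, Wendy 6, Priya 9. Priya and Wendy advance.
Runoff: Priya is ranked above Wendy on 9 ballots, Wendy above Priya on 10.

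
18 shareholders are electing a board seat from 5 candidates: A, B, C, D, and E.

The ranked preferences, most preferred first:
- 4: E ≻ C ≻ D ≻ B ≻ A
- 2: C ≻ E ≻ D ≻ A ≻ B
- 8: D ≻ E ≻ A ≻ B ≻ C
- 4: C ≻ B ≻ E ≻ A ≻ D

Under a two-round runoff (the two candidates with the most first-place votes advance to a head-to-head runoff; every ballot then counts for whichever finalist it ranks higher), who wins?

C

Round 1 first-place votes: A 0, B 0, C 6, D 8, E 4. D and C advance.
Runoff: D is ranked above C on 8 ballots, C above D on 10.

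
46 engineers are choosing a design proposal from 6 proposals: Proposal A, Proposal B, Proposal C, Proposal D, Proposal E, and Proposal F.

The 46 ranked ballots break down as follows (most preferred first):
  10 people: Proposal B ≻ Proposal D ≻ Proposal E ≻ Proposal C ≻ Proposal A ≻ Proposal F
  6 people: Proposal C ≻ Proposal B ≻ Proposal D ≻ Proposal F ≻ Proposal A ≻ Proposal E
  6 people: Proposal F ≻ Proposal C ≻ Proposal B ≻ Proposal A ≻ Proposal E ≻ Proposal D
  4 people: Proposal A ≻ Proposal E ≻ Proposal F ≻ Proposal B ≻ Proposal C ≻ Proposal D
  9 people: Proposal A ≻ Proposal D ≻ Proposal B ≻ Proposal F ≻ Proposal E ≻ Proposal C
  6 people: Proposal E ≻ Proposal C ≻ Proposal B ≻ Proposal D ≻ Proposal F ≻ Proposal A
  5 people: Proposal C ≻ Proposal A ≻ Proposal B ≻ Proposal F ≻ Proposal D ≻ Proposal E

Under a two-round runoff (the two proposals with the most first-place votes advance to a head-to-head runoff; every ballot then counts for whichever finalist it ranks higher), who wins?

Round 1 first-place votes: Proposal A 13, Proposal B 10, Proposal C 11, Proposal D 0, Proposal E 6, Proposal F 6. Proposal A and Proposal C advance.
Runoff: Proposal A is ranked above Proposal C on 13 ballots, Proposal C above Proposal A on 33.

Proposal C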